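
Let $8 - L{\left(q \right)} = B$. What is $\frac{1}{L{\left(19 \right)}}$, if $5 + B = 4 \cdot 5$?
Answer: $- \frac{1}{7} \approx -0.14286$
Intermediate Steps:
$B = 15$ ($B = -5 + 4 \cdot 5 = -5 + 20 = 15$)
$L{\left(q \right)} = -7$ ($L{\left(q \right)} = 8 - 15 = -7$)
$\frac{1}{L{\left(19 \right)}} = \frac{1}{-7} = - \frac{1}{7}$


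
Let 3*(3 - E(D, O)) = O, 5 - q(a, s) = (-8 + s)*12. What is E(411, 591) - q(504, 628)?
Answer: 7241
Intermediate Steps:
q(a, s) = 101 - 12*s (q(a, s) = 5 - (-8 + s)*12 = 5 - (-96 + 12*s) = 5 + (96 - 12*s) = 101 - 12*s)
E(D, O) = 3 - O/3
E(411, 591) - q(504, 628) = (3 - 1/3*591) - (101 - 12*628) = (3 - 197) - (101 - 7536) = -194 - 1*(-7435) = -194 + 7435 = 7241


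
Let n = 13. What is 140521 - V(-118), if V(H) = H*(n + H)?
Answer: 128131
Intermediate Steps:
V(H) = H*(13 + H)
140521 - V(-118) = 140521 - (-118)*(13 - 118) = 140521 - (-118)*(-105) = 140521 - 1*12390 = 140521 - 12390 = 128131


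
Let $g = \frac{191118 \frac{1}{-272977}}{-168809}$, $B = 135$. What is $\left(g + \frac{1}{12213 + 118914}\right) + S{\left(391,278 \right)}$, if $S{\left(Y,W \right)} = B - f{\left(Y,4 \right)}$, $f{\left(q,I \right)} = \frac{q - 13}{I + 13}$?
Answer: $\frac{11583396893744630830}{102721818796925487} \approx 112.76$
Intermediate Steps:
$f{\left(q,I \right)} = \frac{-13 + q}{13 + I}$
$S{\left(Y,W \right)} = \frac{2308}{17} - \frac{Y}{17}$ ($S{\left(Y,W \right)} = 135 - \frac{-13 + Y}{13 + 4} = 135 - \frac{-13 + Y}{17} = 135 - \left(- \frac{13}{17} + \frac{Y}{17}\right) = \frac{2308}{17} - \frac{Y}{17}$)
$g = \frac{191118}{46080974393}$ ($g = 191118 \left(- \frac{1}{272977}\right) \left(- \frac{1}{168809}\right) = \left(- \frac{191118}{272977}\right) \left(- \frac{1}{168809}\right) = \frac{191118}{46080974393} \approx 4.1474 \cdot 10^{-6}$)
$\left(g + \frac{1}{12213 + 118914}\right) + S{\left(391,278 \right)} = \left(\frac{191118}{46080974393} + \frac{1}{12213 + 118914}\right) + \left(\frac{2308}{17} - 23\right) = \left(\frac{191118}{46080974393} + \frac{1}{131127}\right) + \left(\frac{2308}{17} - 23\right) = \left(\frac{191118}{46080974393} + \frac{1}{131127}\right) + \frac{1917}{17} = \frac{71141704379}{6042459929230911} + \frac{1917}{17} = \frac{11583396893744630830}{102721818796925487}$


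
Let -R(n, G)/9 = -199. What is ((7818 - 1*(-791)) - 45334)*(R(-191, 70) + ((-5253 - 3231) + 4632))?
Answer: 75690225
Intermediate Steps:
R(n, G) = 1791 (R(n, G) = -9*(-199) = 1791)
((7818 - 1*(-791)) - 45334)*(R(-191, 70) + ((-5253 - 3231) + 4632)) = ((7818 - 1*(-791)) - 45334)*(1791 + ((-5253 - 3231) + 4632)) = ((7818 + 791) - 45334)*(1791 + (-8484 + 4632)) = (8609 - 45334)*(1791 - 3852) = -36725*(-2061) = 75690225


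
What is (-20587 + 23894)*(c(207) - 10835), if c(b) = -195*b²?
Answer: -27667651730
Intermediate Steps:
(-20587 + 23894)*(c(207) - 10835) = (-20587 + 23894)*(-195*207² - 10835) = 3307*(-195*42849 - 10835) = 3307*(-8355555 - 10835) = 3307*(-8366390) = -27667651730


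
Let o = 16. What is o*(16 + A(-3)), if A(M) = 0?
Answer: 256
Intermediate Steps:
o*(16 + A(-3)) = 16*(16 + 0) = 16*16 = 256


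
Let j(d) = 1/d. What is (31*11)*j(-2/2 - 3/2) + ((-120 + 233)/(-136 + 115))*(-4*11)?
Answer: 10538/105 ≈ 100.36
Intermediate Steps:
j(d) = 1/d
(31*11)*j(-2/2 - 3/2) + ((-120 + 233)/(-136 + 115))*(-4*11) = (31*11)/(-2/2 - 3/2) + ((-120 + 233)/(-136 + 115))*(-4*11) = 341/(-2*½ - 3*½) + (113/(-21))*(-44) = 341/(-1 - 3/2) + (113*(-1/21))*(-44) = 341/(-5/2) - 113/21*(-44) = 341*(-⅖) + 4972/21 = -682/5 + 4972/21 = 10538/105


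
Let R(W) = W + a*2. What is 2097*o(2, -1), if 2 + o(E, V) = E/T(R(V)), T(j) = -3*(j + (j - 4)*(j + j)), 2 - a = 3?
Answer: -54988/13 ≈ -4229.8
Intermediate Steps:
a = -1 (a = 2 - 1*3 = 2 - 3 = -1)
R(W) = -2 + W (R(W) = W - 1*2 = W - 2 = -2 + W)
T(j) = -3*j - 6*j*(-4 + j) (T(j) = -3*(j + (-4 + j)*(2*j)) = -3*(j + 2*j*(-4 + j)) = -3*j - 6*j*(-4 + j))
o(E, V) = -2 + E/(3*(-2 + V)*(11 - 2*V)) (o(E, V) = -2 + E/((3*(-2 + V)*(7 - 2*(-2 + V)))) = -2 + E/((3*(-2 + V)*(7 + (4 - 2*V)))) = -2 + E/((3*(-2 + V)*(11 - 2*V))) = -2 + E*(1/(3*(-2 + V)*(11 - 2*V))) = -2 + E/(3*(-2 + V)*(11 - 2*V)))
2097*o(2, -1) = 2097*((-132 - 1*2 - 12*(-1)**2 + 90*(-1))/(3*(22 - 15*(-1) + 2*(-1)**2))) = 2097*((-132 - 2 - 12*1 - 90)/(3*(22 + 15 + 2*1))) = 2097*((-132 - 2 - 12 - 90)/(3*(22 + 15 + 2))) = 2097*((1/3)*(-236)/39) = 2097*((1/3)*(1/39)*(-236)) = 2097*(-236/117) = -54988/13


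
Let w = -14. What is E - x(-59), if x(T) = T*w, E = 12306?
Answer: 11480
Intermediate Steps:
x(T) = -14*T (x(T) = T*(-14) = -14*T)
E - x(-59) = 12306 - (-14)*(-59) = 12306 - 1*826 = 12306 - 826 = 11480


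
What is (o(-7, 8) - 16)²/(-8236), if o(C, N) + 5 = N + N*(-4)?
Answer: -2025/8236 ≈ -0.24587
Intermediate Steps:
o(C, N) = -5 - 3*N (o(C, N) = -5 + (N + N*(-4)) = -5 + (N - 4*N) = -5 - 3*N)
(o(-7, 8) - 16)²/(-8236) = ((-5 - 3*8) - 16)²/(-8236) = ((-5 - 24) - 16)²*(-1/8236) = (-29 - 16)²*(-1/8236) = (-45)²*(-1/8236) = 2025*(-1/8236) = -2025/8236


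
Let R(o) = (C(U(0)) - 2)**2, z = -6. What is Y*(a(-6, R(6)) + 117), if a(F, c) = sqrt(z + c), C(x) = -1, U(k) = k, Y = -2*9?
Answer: -2106 - 18*sqrt(3) ≈ -2137.2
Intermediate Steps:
Y = -18
R(o) = 9 (R(o) = (-1 - 2)**2 = (-3)**2 = 9)
a(F, c) = sqrt(-6 + c)
Y*(a(-6, R(6)) + 117) = -18*(sqrt(-6 + 9) + 117) = -18*(sqrt(3) + 117) = -18*(117 + sqrt(3)) = -2106 - 18*sqrt(3)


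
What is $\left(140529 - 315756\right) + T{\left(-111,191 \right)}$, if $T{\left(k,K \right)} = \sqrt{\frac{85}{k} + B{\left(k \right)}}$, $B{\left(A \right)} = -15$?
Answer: $-175227 + \frac{5 i \sqrt{7770}}{111} \approx -1.7523 \cdot 10^{5} + 3.9706 i$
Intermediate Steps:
$T{\left(k,K \right)} = \sqrt{-15 + \frac{85}{k}}$ ($T{\left(k,K \right)} = \sqrt{\frac{85}{k} - 15} = \sqrt{-15 + \frac{85}{k}}$)
$\left(140529 - 315756\right) + T{\left(-111,191 \right)} = \left(140529 - 315756\right) + \sqrt{-15 + \frac{85}{-111}} = -175227 + \sqrt{-15 + 85 \left(- \frac{1}{111}\right)} = -175227 + \sqrt{-15 - \frac{85}{111}} = -175227 + \sqrt{- \frac{1750}{111}} = -175227 + \frac{5 i \sqrt{7770}}{111}$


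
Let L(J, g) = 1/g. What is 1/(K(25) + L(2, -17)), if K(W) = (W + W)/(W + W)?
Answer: 17/16 ≈ 1.0625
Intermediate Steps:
K(W) = 1 (K(W) = (2*W)/((2*W)) = (2*W)*(1/(2*W)) = 1)
1/(K(25) + L(2, -17)) = 1/(1 + 1/(-17)) = 1/(1 - 1/17) = 1/(16/17) = 17/16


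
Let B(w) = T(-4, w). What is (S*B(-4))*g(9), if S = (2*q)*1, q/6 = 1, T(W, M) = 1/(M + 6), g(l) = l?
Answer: 54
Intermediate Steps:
T(W, M) = 1/(6 + M)
B(w) = 1/(6 + w)
q = 6 (q = 6*1 = 6)
S = 12 (S = (2*6)*1 = 12*1 = 12)
(S*B(-4))*g(9) = (12/(6 - 4))*9 = (12/2)*9 = (12*(½))*9 = 6*9 = 54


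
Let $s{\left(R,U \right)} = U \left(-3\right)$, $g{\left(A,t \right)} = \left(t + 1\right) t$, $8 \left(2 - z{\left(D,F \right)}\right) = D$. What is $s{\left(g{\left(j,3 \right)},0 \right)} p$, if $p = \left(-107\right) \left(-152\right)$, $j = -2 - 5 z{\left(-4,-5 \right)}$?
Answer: $0$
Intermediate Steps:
$z{\left(D,F \right)} = 2 - \frac{D}{8}$
$j = - \frac{29}{2}$ ($j = -2 - 5 \left(2 - - \frac{1}{2}\right) = -2 - 5 \left(2 + \frac{1}{2}\right) = -2 - \frac{25}{2} = - \frac{29}{2} \approx -14.5$)
$g{\left(A,t \right)} = t \left(1 + t\right)$ ($g{\left(A,t \right)} = \left(1 + t\right) t = t \left(1 + t\right)$)
$p = 16264$
$s{\left(R,U \right)} = - 3 U$
$s{\left(g{\left(j,3 \right)},0 \right)} p = \left(-3\right) 0 \cdot 16264 = 0 \cdot 16264 = 0$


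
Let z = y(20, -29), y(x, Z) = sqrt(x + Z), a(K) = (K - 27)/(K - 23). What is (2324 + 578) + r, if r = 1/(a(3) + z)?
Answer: 252484/87 - 25*I/87 ≈ 2902.1 - 0.28736*I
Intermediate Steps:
a(K) = (-27 + K)/(-23 + K)
y(x, Z) = sqrt(Z + x)
z = 3*I (z = sqrt(-29 + 20) = sqrt(-9) = 3*I ≈ 3.0*I)
r = 25*(6/5 - 3*I)/261 (r = 1/((-27 + 3)/(-23 + 3) + 3*I) = 1/(-24/(-20) + 3*I) = 1/(-1/20*(-24) + 3*I) = 1/(6/5 + 3*I) = 25*(6/5 - 3*I)/261 ≈ 0.11494 - 0.28736*I)
(2324 + 578) + r = (2324 + 578) + (10/87 - 25*I/87) = 2902 + (10/87 - 25*I/87) = 252484/87 - 25*I/87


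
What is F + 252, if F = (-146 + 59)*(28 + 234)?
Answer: -22542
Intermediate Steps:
F = -22794 (F = -87*262 = -22794)
F + 252 = -22794 + 252 = -22542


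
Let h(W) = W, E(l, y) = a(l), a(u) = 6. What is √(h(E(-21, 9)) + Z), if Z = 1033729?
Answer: √1033735 ≈ 1016.7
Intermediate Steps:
E(l, y) = 6
√(h(E(-21, 9)) + Z) = √(6 + 1033729) = √1033735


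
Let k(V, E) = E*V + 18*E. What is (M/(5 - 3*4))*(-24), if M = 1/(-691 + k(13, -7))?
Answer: -6/1589 ≈ -0.0037760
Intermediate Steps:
k(V, E) = 18*E + E*V
M = -1/908 (M = 1/(-691 - 7*(18 + 13)) = 1/(-691 - 7*31) = 1/(-691 - 217) = 1/(-908) = -1/908 ≈ -0.0011013)
(M/(5 - 3*4))*(-24) = -1/(908*(5 - 3*4))*(-24) = -1/(908*(5 - 12))*(-24) = -1/908/(-7)*(-24) = -1/908*(-⅐)*(-24) = (1/6356)*(-24) = -6/1589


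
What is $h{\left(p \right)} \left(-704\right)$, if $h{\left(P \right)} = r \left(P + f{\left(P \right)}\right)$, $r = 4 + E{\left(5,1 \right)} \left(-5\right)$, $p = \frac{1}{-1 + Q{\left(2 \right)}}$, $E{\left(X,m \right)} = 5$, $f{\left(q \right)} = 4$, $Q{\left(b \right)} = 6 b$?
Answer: $60480$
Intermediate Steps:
$p = \frac{1}{11}$ ($p = \frac{1}{-1 + 6 \cdot 2} = \frac{1}{-1 + 12} = \frac{1}{11} \approx 0.090909$)
$r = -21$ ($r = 4 + 5 \left(-5\right) = 4 - 25 = -21$)
$h{\left(P \right)} = -84 - 21 P$ ($h{\left(P \right)} = - 21 \left(P + 4\right) = - 21 \left(4 + P\right) = -84 - 21 P$)
$h{\left(p \right)} \left(-704\right) = \left(-84 - \frac{21}{11}\right) \left(-704\right) = \left(- \frac{945}{11}\right) \left(-704\right) = 60480$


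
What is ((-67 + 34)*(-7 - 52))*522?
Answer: 1016334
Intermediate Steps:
((-67 + 34)*(-7 - 52))*522 = -33*(-59)*522 = 1947*522 = 1016334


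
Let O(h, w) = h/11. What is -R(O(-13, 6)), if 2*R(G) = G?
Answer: 13/22 ≈ 0.59091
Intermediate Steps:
O(h, w) = h/11 (O(h, w) = h*(1/11) = h/11)
R(G) = G/2
-R(O(-13, 6)) = -(1/11)*(-13)/2 = -(-13)/(2*11) = -1*(-13/22) = 13/22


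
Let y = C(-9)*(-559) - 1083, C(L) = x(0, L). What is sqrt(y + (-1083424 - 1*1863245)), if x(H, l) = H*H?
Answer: 18*I*sqrt(9098) ≈ 1716.9*I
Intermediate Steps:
x(H, l) = H**2
C(L) = 0 (C(L) = 0**2 = 0)
y = -1083 (y = 0*(-559) - 1083 = 0 - 1083 = -1083)
sqrt(y + (-1083424 - 1*1863245)) = sqrt(-1083 + (-1083424 - 1*1863245)) = sqrt(-1083 + (-1083424 - 1863245)) = sqrt(-1083 - 2946669) = sqrt(-2947752) = 18*I*sqrt(9098)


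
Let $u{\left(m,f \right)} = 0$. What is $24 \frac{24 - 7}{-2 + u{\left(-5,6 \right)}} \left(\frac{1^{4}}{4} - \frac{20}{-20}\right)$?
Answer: $-255$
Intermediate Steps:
$24 \frac{24 - 7}{-2 + u{\left(-5,6 \right)}} \left(\frac{1^{4}}{4} - \frac{20}{-20}\right) = 24 \frac{24 - 7}{-2 + 0} \left(\frac{1^{4}}{4} - \frac{20}{-20}\right) = 24 \frac{17}{-2} \left(1 \cdot \frac{1}{4} - -1\right) = 24 \cdot 17 \left(- \frac{1}{2}\right) \left(\frac{1}{4} + 1\right) = 24 \left(- \frac{17}{2}\right) \frac{5}{4} = \left(-204\right) \frac{5}{4} = -255$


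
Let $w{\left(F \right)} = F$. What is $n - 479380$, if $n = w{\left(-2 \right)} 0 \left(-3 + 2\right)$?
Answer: $-479380$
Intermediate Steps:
$n = 0$ ($n = - 2 \cdot 0 \left(-3 + 2\right) = - 2 \cdot 0 \left(-1\right) = \left(-2\right) 0 = 0$)
$n - 479380 = 0 - 479380 = -479380$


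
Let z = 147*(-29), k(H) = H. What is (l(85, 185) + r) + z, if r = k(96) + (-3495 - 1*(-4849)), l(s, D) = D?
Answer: -2628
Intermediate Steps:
z = -4263
r = 1450 (r = 96 + (-3495 - 1*(-4849)) = 96 + (-3495 + 4849) = 96 + 1354 = 1450)
(l(85, 185) + r) + z = (185 + 1450) - 4263 = 1635 - 4263 = -2628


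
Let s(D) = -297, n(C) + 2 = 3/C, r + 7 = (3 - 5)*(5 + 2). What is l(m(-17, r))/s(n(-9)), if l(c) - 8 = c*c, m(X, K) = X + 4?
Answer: -59/99 ≈ -0.59596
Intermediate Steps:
r = -21 (r = -7 + (3 - 5)*(5 + 2) = -7 - 2*7 = -7 - 14 = -21)
m(X, K) = 4 + X
l(c) = 8 + c**2 (l(c) = 8 + c*c = 8 + c**2)
n(C) = -2 + 3/C
l(m(-17, r))/s(n(-9)) = (8 + (4 - 17)**2)/(-297) = (8 + (-13)**2)*(-1/297) = (8 + 169)*(-1/297) = 177*(-1/297) = -59/99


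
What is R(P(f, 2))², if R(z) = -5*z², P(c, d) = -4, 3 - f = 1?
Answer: 6400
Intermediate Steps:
f = 2 (f = 3 - 1*1 = 3 - 1 = 2)
R(P(f, 2))² = (-5*(-4)²)² = (-5*16)² = (-80)² = 6400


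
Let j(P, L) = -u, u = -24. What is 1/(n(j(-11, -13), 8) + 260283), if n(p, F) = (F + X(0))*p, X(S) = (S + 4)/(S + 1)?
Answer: 1/260571 ≈ 3.8377e-6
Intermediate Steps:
X(S) = (4 + S)/(1 + S)
j(P, L) = 24 (j(P, L) = -1*(-24) = 24)
n(p, F) = p*(4 + F) (n(p, F) = (F + (4 + 0)/(1 + 0))*p = (F + 4/1)*p = (F + 1*4)*p = (F + 4)*p = (4 + F)*p = p*(4 + F))
1/(n(j(-11, -13), 8) + 260283) = 1/(24*(4 + 8) + 260283) = 1/(24*12 + 260283) = 1/(288 + 260283) = 1/260571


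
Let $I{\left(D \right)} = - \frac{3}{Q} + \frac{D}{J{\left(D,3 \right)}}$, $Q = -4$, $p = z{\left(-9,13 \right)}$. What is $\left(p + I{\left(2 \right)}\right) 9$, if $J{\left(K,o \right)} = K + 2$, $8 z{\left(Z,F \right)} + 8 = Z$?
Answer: $- \frac{63}{8} \approx -7.875$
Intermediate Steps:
$z{\left(Z,F \right)} = -1 + \frac{Z}{8}$
$p = - \frac{17}{8}$ ($p = -1 + \frac{1}{8} \left(-9\right) = -1 - \frac{9}{8} = - \frac{17}{8} \approx -2.125$)
$J{\left(K,o \right)} = 2 + K$
$I{\left(D \right)} = \frac{3}{4} + \frac{D}{2 + D}$ ($I{\left(D \right)} = - \frac{3}{-4} + \frac{D}{2 + D} = \left(-3\right) \left(- \frac{1}{4}\right) + \frac{D}{2 + D} = \frac{3}{4} + \frac{D}{2 + D}$)
$\left(p + I{\left(2 \right)}\right) 9 = \left(- \frac{17}{8} + \frac{6 + 7 \cdot 2}{4 \left(2 + 2\right)}\right) 9 = \left(- \frac{17}{8} + \frac{6 + 14}{4 \cdot 4}\right) 9 = \left(- \frac{17}{8} + \frac{1}{4} \cdot \frac{1}{4} \cdot 20\right) 9 = \left(- \frac{17}{8} + \frac{5}{4}\right) 9 = \left(- \frac{7}{8}\right) 9 = - \frac{63}{8}$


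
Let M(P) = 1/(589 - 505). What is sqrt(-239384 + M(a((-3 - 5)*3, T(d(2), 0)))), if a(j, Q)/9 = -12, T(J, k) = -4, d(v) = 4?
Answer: I*sqrt(422273355)/42 ≈ 489.27*I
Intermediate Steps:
a(j, Q) = -108 (a(j, Q) = 9*(-12) = -108)
M(P) = 1/84
sqrt(-239384 + M(a((-3 - 5)*3, T(d(2), 0)))) = sqrt(-239384 + 1/84) = sqrt(-20108255/84) = I*sqrt(422273355)/42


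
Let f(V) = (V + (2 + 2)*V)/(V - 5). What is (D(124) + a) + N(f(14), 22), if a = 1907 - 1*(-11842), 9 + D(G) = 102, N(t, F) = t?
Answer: 124648/9 ≈ 13850.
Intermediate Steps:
f(V) = 5*V/(-5 + V) (f(V) = (V + 4*V)/(-5 + V) = (5*V)/(-5 + V) = 5*V/(-5 + V))
D(G) = 93 (D(G) = -9 + 102 = 93)
a = 13749 (a = 1907 + 11842 = 13749)
(D(124) + a) + N(f(14), 22) = (93 + 13749) + 5*14/(-5 + 14) = 13842 + 5*14/9 = 13842 + 5*14*(⅑) = 13842 + 70/9 = 124648/9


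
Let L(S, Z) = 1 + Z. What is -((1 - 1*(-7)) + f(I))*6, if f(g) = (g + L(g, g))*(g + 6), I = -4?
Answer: 36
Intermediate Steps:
f(g) = (1 + 2*g)*(6 + g) (f(g) = (g + (1 + g))*(g + 6) = (1 + 2*g)*(6 + g))
-((1 - 1*(-7)) + f(I))*6 = -((1 - 1*(-7)) + (6 + 2*(-4)² + 13*(-4)))*6 = -((1 + 7) + (6 + 2*16 - 52))*6 = -(8 + (6 + 32 - 52))*6 = -(8 - 14)*6 = -(-6)*6 = -1*(-36) = 36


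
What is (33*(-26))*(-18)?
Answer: 15444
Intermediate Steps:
(33*(-26))*(-18) = -858*(-18) = 15444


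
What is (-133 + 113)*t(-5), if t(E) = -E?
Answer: -100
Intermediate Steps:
(-133 + 113)*t(-5) = (-133 + 113)*(-1*(-5)) = -20*5 = -100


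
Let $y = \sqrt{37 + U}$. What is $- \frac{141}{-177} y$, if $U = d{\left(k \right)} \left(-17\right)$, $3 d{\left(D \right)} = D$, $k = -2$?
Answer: $\frac{47 \sqrt{435}}{177} \approx 5.5382$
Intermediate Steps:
$d{\left(D \right)} = \frac{D}{3}$
$U = \frac{34}{3}$ ($U = \frac{1}{3} \left(-2\right) \left(-17\right) = \left(- \frac{2}{3}\right) \left(-17\right) = \frac{34}{3} \approx 11.333$)
$y = \frac{\sqrt{435}}{3}$ ($y = \sqrt{37 + \frac{34}{3}} = \sqrt{\frac{145}{3}} = \frac{\sqrt{435}}{3} \approx 6.9522$)
$- \frac{141}{-177} y = - \frac{141}{-177} \frac{\sqrt{435}}{3} = \left(-141\right) \left(- \frac{1}{177}\right) \frac{\sqrt{435}}{3} = \frac{47 \frac{\sqrt{435}}{3}}{59} = \frac{47 \sqrt{435}}{177}$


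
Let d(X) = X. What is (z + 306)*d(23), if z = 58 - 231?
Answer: 3059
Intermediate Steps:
z = -173
(z + 306)*d(23) = (-173 + 306)*23 = 133*23 = 3059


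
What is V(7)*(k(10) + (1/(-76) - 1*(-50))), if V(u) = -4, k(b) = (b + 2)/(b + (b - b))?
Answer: -19451/95 ≈ -204.75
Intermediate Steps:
k(b) = (2 + b)/b (k(b) = (2 + b)/(b + 0) = (2 + b)/b)
V(7)*(k(10) + (1/(-76) - 1*(-50))) = -4*((2 + 10)/10 + (1/(-76) - 1*(-50))) = -4*((⅒)*12 + (-1/76 + 50)) = -4*(6/5 + 3799/76) = -4*19451/380 = -19451/95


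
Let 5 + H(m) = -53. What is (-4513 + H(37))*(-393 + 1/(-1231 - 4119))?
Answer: 9610760621/5350 ≈ 1.7964e+6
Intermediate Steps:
H(m) = -58 (H(m) = -5 - 53 = -58)
(-4513 + H(37))*(-393 + 1/(-1231 - 4119)) = (-4513 - 58)*(-393 + 1/(-1231 - 4119)) = -4571*(-393 + 1/(-5350)) = -4571*(-393 - 1/5350) = -4571*(-2102551/5350) = 9610760621/5350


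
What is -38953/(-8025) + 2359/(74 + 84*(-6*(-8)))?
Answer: 178871993/32950650 ≈ 5.4285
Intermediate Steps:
-38953/(-8025) + 2359/(74 + 84*(-6*(-8))) = -38953*(-1/8025) + 2359/(74 + 84*48) = 38953/8025 + 2359/(74 + 4032) = 38953/8025 + 2359/4106 = 178871993/32950650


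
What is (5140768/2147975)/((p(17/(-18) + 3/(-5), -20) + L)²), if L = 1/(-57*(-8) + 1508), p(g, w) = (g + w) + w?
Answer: 1606186571309568/1158277110811228871 ≈ 0.0013867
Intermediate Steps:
p(g, w) = g + 2*w
L = 1/1964 (L = 1/(456 + 1508) = 1/1964 ≈ 0.00050917)
(5140768/2147975)/((p(17/(-18) + 3/(-5), -20) + L)²) = (5140768/2147975)/((((17/(-18) + 3/(-5)) + 2*(-20)) + 1/1964)²) = (5140768*(1/2147975))/((((17*(-1/18) + 3*(-⅕)) - 40) + 1/1964)²) = 5140768/(2147975*((((-17/18 - ⅗) - 40) + 1/1964)²)) = 5140768/(2147975*(((-139/90 - 40) + 1/1964)²)) = 5140768/(2147975*((-3739/90 + 1/1964)²)) = 5140768/(2147975*((-3671653/88380)²)) = 5140768/(2147975*(13481035752409/7811024400)) = (5140768/2147975)*(7811024400/13481035752409) = 1606186571309568/1158277110811228871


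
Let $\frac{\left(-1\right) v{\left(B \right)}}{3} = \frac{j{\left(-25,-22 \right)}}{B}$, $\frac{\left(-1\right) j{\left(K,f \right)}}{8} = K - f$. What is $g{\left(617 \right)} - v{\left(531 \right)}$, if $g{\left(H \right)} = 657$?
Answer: $\frac{38771}{59} \approx 657.14$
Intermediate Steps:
$j{\left(K,f \right)} = - 8 K + 8 f$ ($j{\left(K,f \right)} = - 8 \left(K - f\right) = - 8 K + 8 f$)
$v{\left(B \right)} = - \frac{72}{B}$ ($v{\left(B \right)} = - 3 \frac{\left(-8\right) \left(-25\right) + 8 \left(-22\right)}{B} = - 3 \frac{200 - 176}{B} = - 3 \frac{24}{B} = - \frac{72}{B}$)
$g{\left(617 \right)} - v{\left(531 \right)} = 657 - - \frac{72}{531} = 657 - \left(-72\right) \frac{1}{531} = 657 - - \frac{8}{59} = 657 + \frac{8}{59} = \frac{38771}{59}$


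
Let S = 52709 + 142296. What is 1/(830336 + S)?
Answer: 1/1025341 ≈ 9.7529e-7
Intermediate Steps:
S = 195005
1/(830336 + S) = 1/(830336 + 195005) = 1/1025341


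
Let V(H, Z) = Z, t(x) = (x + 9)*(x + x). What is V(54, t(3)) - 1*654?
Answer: -582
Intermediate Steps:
t(x) = 2*x*(9 + x) (t(x) = (9 + x)*(2*x) = 2*x*(9 + x))
V(54, t(3)) - 1*654 = 2*3*(9 + 3) - 1*654 = 2*3*12 - 654 = 72 - 654 = -582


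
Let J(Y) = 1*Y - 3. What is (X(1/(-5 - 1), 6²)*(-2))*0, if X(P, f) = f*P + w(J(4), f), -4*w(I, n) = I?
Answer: 0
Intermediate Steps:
J(Y) = -3 + Y (J(Y) = Y - 3 = -3 + Y)
w(I, n) = -I/4
X(P, f) = -¼ + P*f (X(P, f) = f*P - (-3 + 4)/4 = P*f - ¼*1 = P*f - ¼ = -¼ + P*f)
(X(1/(-5 - 1), 6²)*(-2))*0 = ((-¼ + 6²/(-5 - 1))*(-2))*0 = ((-¼ + 36/(-6))*(-2))*0 = ((-¼ - ⅙*36)*(-2))*0 = ((-¼ - 6)*(-2))*0 = -25/4*(-2)*0 = (25/2)*0 = 0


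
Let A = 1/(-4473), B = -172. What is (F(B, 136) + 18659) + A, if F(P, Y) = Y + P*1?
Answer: 83300678/4473 ≈ 18623.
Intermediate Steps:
F(P, Y) = P + Y (F(P, Y) = Y + P = P + Y)
A = -1/4473 ≈ -0.00022356
(F(B, 136) + 18659) + A = ((-172 + 136) + 18659) - 1/4473 = (-36 + 18659) - 1/4473 = 18623 - 1/4473 = 83300678/4473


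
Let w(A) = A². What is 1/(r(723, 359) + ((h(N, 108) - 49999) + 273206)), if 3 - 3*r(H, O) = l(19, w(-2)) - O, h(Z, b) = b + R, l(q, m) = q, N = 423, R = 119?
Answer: 3/670645 ≈ 4.4733e-6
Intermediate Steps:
h(Z, b) = 119 + b (h(Z, b) = b + 119 = 119 + b)
r(H, O) = -16/3 + O/3 (r(H, O) = 1 - (19 - O)/3 = 1 + (-19/3 + O/3) = -16/3 + O/3)
1/(r(723, 359) + ((h(N, 108) - 49999) + 273206)) = 1/((-16/3 + (⅓)*359) + (((119 + 108) - 49999) + 273206)) = 1/((-16/3 + 359/3) + ((227 - 49999) + 273206)) = 1/(343/3 + (-49772 + 273206)) = 1/(343/3 + 223434) = 1/(670645/3) = 3/670645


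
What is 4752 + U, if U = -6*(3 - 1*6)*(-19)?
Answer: 4410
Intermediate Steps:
U = -342 (U = -6*(3 - 6)*(-19) = -6*(-3)*(-19) = 18*(-19) = -342)
4752 + U = 4752 - 342 = 4410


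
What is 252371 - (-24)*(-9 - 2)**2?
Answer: 255275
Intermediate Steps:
252371 - (-24)*(-9 - 2)**2 = 252371 - (-24)*(-11)**2 = 252371 - (-24)*121 = 252371 - 1*(-2904) = 252371 + 2904 = 255275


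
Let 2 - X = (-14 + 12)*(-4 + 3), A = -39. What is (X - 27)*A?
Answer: 1053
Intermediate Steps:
X = 0 (X = 2 - (-14 + 12)*(-4 + 3) = 2 - (-2)*(-1) = 2 - 1*2 = 2 - 2 = 0)
(X - 27)*A = (0 - 27)*(-39) = -27*(-39) = 1053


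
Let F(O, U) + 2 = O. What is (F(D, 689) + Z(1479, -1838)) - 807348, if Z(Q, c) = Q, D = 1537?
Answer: -804334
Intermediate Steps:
F(O, U) = -2 + O
(F(D, 689) + Z(1479, -1838)) - 807348 = ((-2 + 1537) + 1479) - 807348 = (1535 + 1479) - 807348 = 3014 - 807348 = -804334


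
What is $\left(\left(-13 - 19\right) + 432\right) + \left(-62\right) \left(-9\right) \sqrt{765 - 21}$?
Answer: $400 + 1116 \sqrt{186} \approx 15620.0$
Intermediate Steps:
$\left(\left(-13 - 19\right) + 432\right) + \left(-62\right) \left(-9\right) \sqrt{765 - 21} = \left(-32 + 432\right) + 558 \sqrt{744} = 400 + 558 \cdot 2 \sqrt{186} = 400 + 1116 \sqrt{186}$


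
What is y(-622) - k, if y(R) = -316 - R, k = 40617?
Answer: -40311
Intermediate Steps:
y(-622) - k = (-316 - 1*(-622)) - 1*40617 = (-316 + 622) - 40617 = 306 - 40617 = -40311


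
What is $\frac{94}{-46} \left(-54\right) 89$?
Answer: $\frac{225882}{23} \approx 9821.0$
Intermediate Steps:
$\frac{94}{-46} \left(-54\right) 89 = 94 \left(- \frac{1}{46}\right) \left(-54\right) 89 = \left(- \frac{47}{23}\right) \left(-54\right) 89 = \frac{2538}{23} \cdot 89 = \frac{225882}{23}$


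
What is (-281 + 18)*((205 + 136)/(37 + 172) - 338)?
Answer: 1680833/19 ≈ 88465.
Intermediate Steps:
(-281 + 18)*((205 + 136)/(37 + 172) - 338) = -263*(341/209 - 338) = -263*(341*(1/209) - 338) = -263*(31/19 - 338) = -263*(-6391/19) = 1680833/19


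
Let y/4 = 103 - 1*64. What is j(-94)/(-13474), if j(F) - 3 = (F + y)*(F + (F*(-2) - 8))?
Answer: -5335/13474 ≈ -0.39595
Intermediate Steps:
y = 156 (y = 4*(103 - 1*64) = 4*(103 - 64) = 4*39 = 156)
j(F) = 3 + (-8 - F)*(156 + F) (j(F) = 3 + (F + 156)*(F + (F*(-2) - 8)) = 3 + (156 + F)*(F + (-2*F - 8)) = 3 + (156 + F)*(F + (-8 - 2*F)) = 3 + (156 + F)*(-8 - F) = 3 + (-8 - F)*(156 + F))
j(-94)/(-13474) = (-1245 - 1*(-94)² - 164*(-94))/(-13474) = (-1245 - 1*8836 + 15416)*(-1/13474) = (-1245 - 8836 + 15416)*(-1/13474) = 5335*(-1/13474) = -5335/13474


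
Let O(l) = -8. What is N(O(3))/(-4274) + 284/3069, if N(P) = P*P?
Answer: 508700/6558453 ≈ 0.077564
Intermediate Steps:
N(P) = P**2
N(O(3))/(-4274) + 284/3069 = (-8)**2/(-4274) + 284/3069 = 64*(-1/4274) + 284*(1/3069) = -32/2137 + 284/3069 = 508700/6558453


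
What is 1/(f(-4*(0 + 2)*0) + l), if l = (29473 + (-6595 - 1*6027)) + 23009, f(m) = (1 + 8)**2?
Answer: 1/39941 ≈ 2.5037e-5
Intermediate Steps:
f(m) = 81 (f(m) = 9**2 = 81)
l = 39860 (l = (29473 + (-6595 - 6027)) + 23009 = (29473 - 12622) + 23009 = 16851 + 23009 = 39860)
1/(f(-4*(0 + 2)*0) + l) = 1/(81 + 39860) = 1/39941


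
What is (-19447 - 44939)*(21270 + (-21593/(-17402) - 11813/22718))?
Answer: -1757892026977506/1283567 ≈ -1.3695e+9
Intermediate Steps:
(-19447 - 44939)*(21270 + (-21593/(-17402) - 11813/22718)) = -64386*(21270 + (-21593*(-1/17402) - 11813*1/22718)) = -64386*(21270 + (1963/1582 - 11813/22718)) = -64386*(21270 + 6476817/8984969) = -64386*191116767447/8984969 = -1757892026977506/1283567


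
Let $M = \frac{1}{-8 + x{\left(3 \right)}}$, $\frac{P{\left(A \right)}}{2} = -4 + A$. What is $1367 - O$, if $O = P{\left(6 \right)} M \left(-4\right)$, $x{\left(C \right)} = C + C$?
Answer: $1359$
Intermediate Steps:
$x{\left(C \right)} = 2 C$
$P{\left(A \right)} = -8 + 2 A$ ($P{\left(A \right)} = 2 \left(-4 + A\right) = -8 + 2 A$)
$M = - \frac{1}{2}$ ($M = \frac{1}{-8 + 2 \cdot 3} = \frac{1}{-8 + 6} = \frac{1}{-2} = - \frac{1}{2} \approx -0.5$)
$O = 8$ ($O = \left(-8 + 2 \cdot 6\right) \left(- \frac{1}{2}\right) \left(-4\right) = \left(-8 + 12\right) \left(- \frac{1}{2}\right) \left(-4\right) = 4 \left(- \frac{1}{2}\right) \left(-4\right) = \left(-2\right) \left(-4\right) = 8$)
$1367 - O = 1367 - 8 = 1359$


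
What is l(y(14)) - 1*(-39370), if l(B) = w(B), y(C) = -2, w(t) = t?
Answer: 39368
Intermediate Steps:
l(B) = B
l(y(14)) - 1*(-39370) = -2 - 1*(-39370) = -2 + 39370 = 39368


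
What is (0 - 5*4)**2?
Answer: 400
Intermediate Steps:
(0 - 5*4)**2 = (0 - 20)**2 = (-20)**2 = 400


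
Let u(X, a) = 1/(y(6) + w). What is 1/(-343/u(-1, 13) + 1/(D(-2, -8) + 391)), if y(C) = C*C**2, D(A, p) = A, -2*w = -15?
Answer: -778/59641867 ≈ -1.3045e-5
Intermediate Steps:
w = 15/2 (w = -1/2*(-15) = 15/2 ≈ 7.5000)
y(C) = C**3
u(X, a) = 2/447 (u(X, a) = 1/(6**3 + 15/2) = 1/(216 + 15/2) = 1/(447/2) = 2/447)
1/(-343/u(-1, 13) + 1/(D(-2, -8) + 391)) = 1/(-343/(2/447) + 1/(-2 + 391)) = 1/((447/2)*(-343) + 1/389) = 1/(-153321/2 + 1/389) = 1/(-59641867/778) = -778/59641867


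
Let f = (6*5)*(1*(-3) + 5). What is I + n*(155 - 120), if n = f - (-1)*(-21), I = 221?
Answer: 1586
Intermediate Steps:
f = 60 (f = 30*(-3 + 5) = 30*2 = 60)
n = 39 (n = 60 - (-1)*(-21) = 60 - 1*21 = 60 - 21 = 39)
I + n*(155 - 120) = 221 + 39*(155 - 120) = 221 + 39*35 = 221 + 1365 = 1586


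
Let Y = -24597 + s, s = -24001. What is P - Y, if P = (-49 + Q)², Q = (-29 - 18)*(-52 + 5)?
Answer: 4714198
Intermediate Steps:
Q = 2209 (Q = -47*(-47) = 2209)
P = 4665600 (P = (-49 + 2209)² = 2160² = 4665600)
Y = -48598 (Y = -24597 - 24001 = -48598)
P - Y = 4665600 - 1*(-48598) = 4665600 + 48598 = 4714198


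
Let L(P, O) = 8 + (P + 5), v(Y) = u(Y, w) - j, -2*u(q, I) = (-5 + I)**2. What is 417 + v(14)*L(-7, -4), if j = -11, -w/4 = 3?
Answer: -384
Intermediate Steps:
w = -12 (w = -4*3 = -12)
u(q, I) = -(-5 + I)**2/2
v(Y) = -267/2 (v(Y) = -(-5 - 12)**2/2 - 1*(-11) = -1/2*(-17)**2 + 11 = -1/2*289 + 11 = -289/2 + 11 = -267/2)
L(P, O) = 13 + P (L(P, O) = 8 + (5 + P) = 13 + P)
417 + v(14)*L(-7, -4) = 417 - 267*(13 - 7)/2 = 417 - 267/2*6 = 417 - 801 = -384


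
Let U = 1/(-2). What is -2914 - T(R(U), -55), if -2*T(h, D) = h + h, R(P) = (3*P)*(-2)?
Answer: -2911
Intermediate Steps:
U = -½ (U = 1*(-½) = -½ ≈ -0.50000)
R(P) = -6*P
T(h, D) = -h (T(h, D) = -(h + h)/2 = -h)
-2914 - T(R(U), -55) = -2914 - (-1)*(-6*(-½)) = -2914 - (-1)*3 = -2914 - 1*(-3) = -2914 + 3 = -2911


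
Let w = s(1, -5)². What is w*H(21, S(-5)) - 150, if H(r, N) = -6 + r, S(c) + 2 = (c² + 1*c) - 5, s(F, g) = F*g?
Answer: 225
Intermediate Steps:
w = 25 (w = (1*(-5))² = (-5)² = 25)
S(c) = -7 + c + c² (S(c) = -2 + ((c² + 1*c) - 5) = -2 + ((c² + c) - 5) = -2 + ((c + c²) - 5) = -2 + (-5 + c + c²) = -7 + c + c²)
w*H(21, S(-5)) - 150 = 25*(-6 + 21) - 150 = 25*15 - 150 = 375 - 150 = 225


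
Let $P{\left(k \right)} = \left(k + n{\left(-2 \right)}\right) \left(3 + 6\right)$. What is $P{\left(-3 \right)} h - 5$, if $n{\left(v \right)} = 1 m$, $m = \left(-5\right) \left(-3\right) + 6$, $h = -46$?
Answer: $-7457$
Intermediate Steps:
$m = 21$ ($m = 15 + 6 = 21$)
$n{\left(v \right)} = 21$ ($n{\left(v \right)} = 1 \cdot 21 = 21$)
$P{\left(k \right)} = 189 + 9 k$ ($P{\left(k \right)} = \left(k + 21\right) \left(3 + 6\right) = \left(21 + k\right) 9 = 189 + 9 k$)
$P{\left(-3 \right)} h - 5 = \left(189 + 9 \left(-3\right)\right) \left(-46\right) - 5 = \left(189 - 27\right) \left(-46\right) - 5 = 162 \left(-46\right) - 5 = -7452 - 5 = -7457$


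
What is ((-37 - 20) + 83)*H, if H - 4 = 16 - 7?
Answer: 338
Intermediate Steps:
H = 13 (H = 4 + (16 - 7) = 4 + 9 = 13)
((-37 - 20) + 83)*H = ((-37 - 20) + 83)*13 = (-57 + 83)*13 = 26*13 = 338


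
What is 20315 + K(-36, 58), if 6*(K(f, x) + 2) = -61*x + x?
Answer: 19733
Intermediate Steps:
K(f, x) = -2 - 10*x (K(f, x) = -2 + (-61*x + x)/6 = -2 + (-60*x)/6 = -2 - 10*x)
20315 + K(-36, 58) = 20315 + (-2 - 10*58) = 20315 + (-2 - 580) = 20315 - 582 = 19733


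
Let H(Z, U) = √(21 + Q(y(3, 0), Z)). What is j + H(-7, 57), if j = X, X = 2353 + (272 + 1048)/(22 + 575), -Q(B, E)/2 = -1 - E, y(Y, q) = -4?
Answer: 469284/199 ≈ 2358.2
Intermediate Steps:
Q(B, E) = 2 + 2*E (Q(B, E) = -2*(-1 - E) = 2 + 2*E)
H(Z, U) = √(23 + 2*Z) (H(Z, U) = √(21 + (2 + 2*Z)) = √(23 + 2*Z))
X = 468687/199 (X = 2353 + 1320/597 = 2353 + 1320*(1/597) = 2353 + 440/199 = 468687/199 ≈ 2355.2)
j = 468687/199 ≈ 2355.2
j + H(-7, 57) = 468687/199 + √(23 + 2*(-7)) = 468687/199 + √(23 - 14) = 468687/199 + √9 = 468687/199 + 3 = 469284/199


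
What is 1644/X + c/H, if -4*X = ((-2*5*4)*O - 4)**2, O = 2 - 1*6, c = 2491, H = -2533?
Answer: -1609958/1284231 ≈ -1.2536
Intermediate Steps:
O = -4 (O = 2 - 6 = -4)
X = -6084 (X = -((-2*5*4)*(-4) - 4)**2/4 = -(-10*4*(-4) - 4)**2/4 = -(-40*(-4) - 4)**2/4 = -(160 - 4)**2/4 = -1/4*156**2 = -1/4*24336 = -6084)
1644/X + c/H = 1644/(-6084) + 2491/(-2533) = 1644*(-1/6084) + 2491*(-1/2533) = -137/507 - 2491/2533 = -1609958/1284231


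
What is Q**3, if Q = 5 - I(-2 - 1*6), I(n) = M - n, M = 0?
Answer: -27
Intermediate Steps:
I(n) = -n (I(n) = 0 - n = -n)
Q = -3 (Q = 5 - (-1)*(-2 - 1*6) = 5 - (-1)*(-2 - 6) = 5 - (-1)*(-8) = 5 - 1*8 = 5 - 8 = -3)
Q**3 = (-3)**3 = -27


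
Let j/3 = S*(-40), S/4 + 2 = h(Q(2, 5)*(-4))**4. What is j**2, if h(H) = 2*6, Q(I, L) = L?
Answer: 99048673382400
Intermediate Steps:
h(H) = 12
S = 82936 (S = -8 + 4*12**4 = -8 + 4*20736 = -8 + 82944 = 82936)
j = -9952320 (j = 3*(82936*(-40)) = 3*(-3317440) = -9952320)
j**2 = (-9952320)**2 = 99048673382400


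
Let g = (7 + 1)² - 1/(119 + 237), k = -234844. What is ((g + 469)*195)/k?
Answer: -37000665/83604464 ≈ -0.44257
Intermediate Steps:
g = 22783/356 (g = 8² - 1/356 = 64 - 1*1/356 = 64 - 1/356 = 22783/356 ≈ 63.997)
((g + 469)*195)/k = ((22783/356 + 469)*195)/(-234844) = ((189747/356)*195)*(-1/234844) = (37000665/356)*(-1/234844) = -37000665/83604464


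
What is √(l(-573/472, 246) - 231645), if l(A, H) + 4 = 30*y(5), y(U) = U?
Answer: I*√231499 ≈ 481.14*I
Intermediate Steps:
l(A, H) = 146 (l(A, H) = -4 + 30*5 = -4 + 150 = 146)
√(l(-573/472, 246) - 231645) = √(146 - 231645) = √(-231499) = I*√231499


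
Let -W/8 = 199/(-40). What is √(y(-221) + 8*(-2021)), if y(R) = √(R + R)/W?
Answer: √(-640268968 + 995*I*√442)/199 ≈ 0.0020772 + 127.15*I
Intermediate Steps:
W = 199/5 (W = -1592/(-40) = -1592*(-1)/40 = -8*(-199/40) = 199/5 ≈ 39.800)
y(R) = 5*√2*√R/199 (y(R) = √(R + R)/(199/5) = √(2*R)*(5/199) = (√2*√R)*(5/199) = 5*√2*√R/199)
√(y(-221) + 8*(-2021)) = √(5*√2*√(-221)/199 + 8*(-2021)) = √(5*√2*(I*√221)/199 - 16168) = √(5*I*√442/199 - 16168) = √(-16168 + 5*I*√442/199)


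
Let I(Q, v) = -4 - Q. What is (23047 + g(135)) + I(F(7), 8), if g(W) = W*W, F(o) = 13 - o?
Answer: 41262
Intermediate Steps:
g(W) = W**2
(23047 + g(135)) + I(F(7), 8) = (23047 + 135**2) + (-4 - (13 - 1*7)) = (23047 + 18225) + (-4 - (13 - 7)) = 41272 + (-4 - 1*6) = 41272 + (-4 - 6) = 41272 - 10 = 41262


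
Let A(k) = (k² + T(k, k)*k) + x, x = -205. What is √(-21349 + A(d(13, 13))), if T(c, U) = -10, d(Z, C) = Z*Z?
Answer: √5317 ≈ 72.918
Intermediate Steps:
d(Z, C) = Z²
A(k) = -205 + k² - 10*k (A(k) = (k² - 10*k) - 205 = -205 + k² - 10*k)
√(-21349 + A(d(13, 13))) = √(-21349 + (-205 + (13²)² - 10*13²)) = √(-21349 + (-205 + 169² - 10*169)) = √(-21349 + (-205 + 28561 - 1690)) = √(-21349 + 26666) = √5317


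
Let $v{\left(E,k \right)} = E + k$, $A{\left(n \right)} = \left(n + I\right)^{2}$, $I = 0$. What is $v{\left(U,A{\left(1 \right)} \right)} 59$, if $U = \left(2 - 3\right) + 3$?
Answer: $177$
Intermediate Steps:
$U = 2$ ($U = -1 + 3 = 2$)
$A{\left(n \right)} = n^{2}$ ($A{\left(n \right)} = \left(n + 0\right)^{2} = n^{2}$)
$v{\left(U,A{\left(1 \right)} \right)} 59 = \left(2 + 1^{2}\right) 59 = \left(2 + 1\right) 59 = 3 \cdot 59 = 177$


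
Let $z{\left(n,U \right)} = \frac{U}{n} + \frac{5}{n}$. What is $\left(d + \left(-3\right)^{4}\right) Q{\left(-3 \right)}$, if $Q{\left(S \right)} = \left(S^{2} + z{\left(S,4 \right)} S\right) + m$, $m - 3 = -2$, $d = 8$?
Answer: $1691$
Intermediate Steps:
$z{\left(n,U \right)} = \frac{5}{n} + \frac{U}{n}$
$m = 1$ ($m = 3 - 2 = 1$)
$Q{\left(S \right)} = 10 + S^{2}$ ($Q{\left(S \right)} = \left(S^{2} + \frac{5 + 4}{S} S\right) + 1 = \left(S^{2} + \frac{1}{S} 9 S\right) + 1 = \left(S^{2} + \frac{9}{S} S\right) + 1 = \left(S^{2} + 9\right) + 1 = \left(9 + S^{2}\right) + 1 = 10 + S^{2}$)
$\left(d + \left(-3\right)^{4}\right) Q{\left(-3 \right)} = \left(8 + \left(-3\right)^{4}\right) \left(10 + \left(-3\right)^{2}\right) = \left(8 + 81\right) \left(10 + 9\right) = 89 \cdot 19 = 1691$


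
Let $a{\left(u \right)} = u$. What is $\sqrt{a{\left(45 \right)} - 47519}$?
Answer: $i \sqrt{47474} \approx 217.89 i$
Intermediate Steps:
$\sqrt{a{\left(45 \right)} - 47519} = \sqrt{45 - 47519} = \sqrt{-47474} = i \sqrt{47474}$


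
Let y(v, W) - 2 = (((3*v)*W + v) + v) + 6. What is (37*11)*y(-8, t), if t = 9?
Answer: -91168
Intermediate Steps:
y(v, W) = 8 + 2*v + 3*W*v (y(v, W) = 2 + ((((3*v)*W + v) + v) + 6) = 2 + (((3*W*v + v) + v) + 6) = 2 + (((v + 3*W*v) + v) + 6) = 2 + ((2*v + 3*W*v) + 6) = 2 + (6 + 2*v + 3*W*v) = 8 + 2*v + 3*W*v)
(37*11)*y(-8, t) = (37*11)*(8 + 2*(-8) + 3*9*(-8)) = 407*(8 - 16 - 216) = 407*(-224) = -91168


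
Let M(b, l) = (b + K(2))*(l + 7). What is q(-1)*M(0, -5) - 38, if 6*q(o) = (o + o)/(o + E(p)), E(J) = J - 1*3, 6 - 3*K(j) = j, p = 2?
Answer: -338/9 ≈ -37.556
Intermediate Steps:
K(j) = 2 - j/3
E(J) = -3 + J (E(J) = J - 3 = -3 + J)
M(b, l) = (7 + l)*(4/3 + b) (M(b, l) = (b + (2 - 1/3*2))*(l + 7) = (b + (2 - 2/3))*(7 + l) = (b + 4/3)*(7 + l) = (4/3 + b)*(7 + l) = (7 + l)*(4/3 + b))
q(o) = o/(3*(-1 + o)) (q(o) = ((o + o)/(o + (-3 + 2)))/6 = ((2*o)/(o - 1))/6 = ((2*o)/(-1 + o))/6 = (2*o/(-1 + o))/6 = o/(3*(-1 + o)))
q(-1)*M(0, -5) - 38 = ((1/3)*(-1)/(-1 - 1))*(28/3 + 7*0 + (4/3)*(-5) + 0*(-5)) - 38 = ((1/3)*(-1)/(-2))*(28/3 + 0 - 20/3 + 0) - 38 = ((1/3)*(-1)*(-1/2))*(8/3) - 38 = (1/6)*(8/3) - 38 = 4/9 - 38 = -338/9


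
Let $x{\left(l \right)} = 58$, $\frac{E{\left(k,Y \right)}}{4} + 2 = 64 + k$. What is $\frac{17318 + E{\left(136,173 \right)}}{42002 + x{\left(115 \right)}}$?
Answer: $\frac{1811}{4206} \approx 0.43058$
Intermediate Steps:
$E{\left(k,Y \right)} = 248 + 4 k$ ($E{\left(k,Y \right)} = -8 + 4 \left(64 + k\right) = -8 + \left(256 + 4 k\right) = 248 + 4 k$)
$\frac{17318 + E{\left(136,173 \right)}}{42002 + x{\left(115 \right)}} = \frac{17318 + \left(248 + 4 \cdot 136\right)}{42002 + 58} = \frac{17318 + \left(248 + 544\right)}{42060} = \left(17318 + 792\right) \frac{1}{42060} = 18110 \cdot \frac{1}{42060} = \frac{1811}{4206}$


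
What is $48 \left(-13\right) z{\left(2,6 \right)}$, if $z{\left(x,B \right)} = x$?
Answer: $-1248$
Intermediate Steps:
$48 \left(-13\right) z{\left(2,6 \right)} = 48 \left(-13\right) 2 = \left(-624\right) 2 = -1248$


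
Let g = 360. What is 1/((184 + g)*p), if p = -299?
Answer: -1/162656 ≈ -6.1479e-6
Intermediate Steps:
1/((184 + g)*p) = 1/((184 + 360)*(-299)) = 1/(544*(-299)) = 1/(-162656) = -1/162656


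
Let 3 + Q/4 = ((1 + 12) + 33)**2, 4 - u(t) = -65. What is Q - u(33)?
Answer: 8383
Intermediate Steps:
u(t) = 69 (u(t) = 4 - 1*(-65) = 4 + 65 = 69)
Q = 8452 (Q = -12 + 4*((1 + 12) + 33)**2 = -12 + 4*(13 + 33)**2 = -12 + 4*46**2 = -12 + 4*2116 = -12 + 8464 = 8452)
Q - u(33) = 8452 - 1*69 = 8452 - 69 = 8383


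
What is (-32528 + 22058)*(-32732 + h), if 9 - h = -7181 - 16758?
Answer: 91968480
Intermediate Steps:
h = 23948 (h = 9 - (-7181 - 16758) = 9 - 1*(-23939) = 9 + 23939 = 23948)
(-32528 + 22058)*(-32732 + h) = (-32528 + 22058)*(-32732 + 23948) = -10470*(-8784) = 91968480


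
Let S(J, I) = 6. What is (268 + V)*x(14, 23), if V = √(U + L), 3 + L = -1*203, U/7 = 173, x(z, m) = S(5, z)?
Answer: 1608 + 6*√1005 ≈ 1798.2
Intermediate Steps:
x(z, m) = 6
U = 1211 (U = 7*173 = 1211)
L = -206 (L = -3 - 1*203 = -3 - 203 = -206)
V = √1005 (V = √(1211 - 206) = √1005 ≈ 31.702)
(268 + V)*x(14, 23) = (268 + √1005)*6 = 1608 + 6*√1005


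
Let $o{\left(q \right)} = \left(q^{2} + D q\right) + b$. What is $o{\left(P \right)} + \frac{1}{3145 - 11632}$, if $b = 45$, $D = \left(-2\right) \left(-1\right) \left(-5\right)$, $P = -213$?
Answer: $\frac{403505927}{8487} \approx 47544.0$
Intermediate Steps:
$D = -10$ ($D = 2 \left(-5\right) = -10$)
$o{\left(q \right)} = 45 + q^{2} - 10 q$ ($o{\left(q \right)} = \left(q^{2} - 10 q\right) + 45 = 45 + q^{2} - 10 q$)
$o{\left(P \right)} + \frac{1}{3145 - 11632} = \left(45 + \left(-213\right)^{2} - -2130\right) + \frac{1}{3145 - 11632} = \left(45 + 45369 + 2130\right) + \frac{1}{3145 - 11632} = 47544 + \frac{1}{-8487} = 47544 - \frac{1}{8487} = \frac{403505927}{8487}$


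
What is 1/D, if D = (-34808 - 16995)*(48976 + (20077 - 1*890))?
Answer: -1/3531047889 ≈ -2.8320e-10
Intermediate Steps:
D = -3531047889 (D = -51803*(48976 + (20077 - 890)) = -51803*(48976 + 19187) = -51803*68163 = -3531047889)
1/D = 1/(-3531047889) = -1/3531047889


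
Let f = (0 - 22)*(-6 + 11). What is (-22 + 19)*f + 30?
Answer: 360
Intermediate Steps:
f = -110 (f = -22*5 = -110)
(-22 + 19)*f + 30 = (-22 + 19)*(-110) + 30 = -3*(-110) + 30 = 330 + 30 = 360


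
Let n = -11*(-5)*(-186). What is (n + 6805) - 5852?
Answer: -9277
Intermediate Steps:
n = -10230 (n = 55*(-186) = -10230)
(n + 6805) - 5852 = (-10230 + 6805) - 5852 = -3425 - 5852 = -9277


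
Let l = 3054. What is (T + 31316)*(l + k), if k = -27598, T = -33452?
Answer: 52425984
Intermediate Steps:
(T + 31316)*(l + k) = (-33452 + 31316)*(3054 - 27598) = -2136*(-24544) = 52425984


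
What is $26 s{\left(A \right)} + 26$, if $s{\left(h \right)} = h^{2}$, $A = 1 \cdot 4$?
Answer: $442$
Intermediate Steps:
$A = 4$
$26 s{\left(A \right)} + 26 = 26 \cdot 4^{2} + 26 = 26 \cdot 16 + 26 = 416 + 26 = 442$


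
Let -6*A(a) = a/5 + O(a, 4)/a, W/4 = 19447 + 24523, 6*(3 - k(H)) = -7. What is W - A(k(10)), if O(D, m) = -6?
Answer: 158291909/900 ≈ 1.7588e+5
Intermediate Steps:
k(H) = 25/6 (k(H) = 3 - ⅙*(-7) = 3 + 7/6 = 25/6)
W = 175880 (W = 4*(19447 + 24523) = 4*43970 = 175880)
A(a) = 1/a - a/30 (A(a) = -(a/5 - 6/a)/6 = -(-6/a + a/5)/6 = 1/a - a/30)
W - A(k(10)) = 175880 - (1/(25/6) - 1/30*25/6) = 175880 - (6/25 - 5/36) = 175880 - 1*91/900 = 175880 - 91/900 = 158291909/900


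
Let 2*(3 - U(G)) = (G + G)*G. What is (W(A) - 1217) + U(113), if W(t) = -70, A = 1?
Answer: -14053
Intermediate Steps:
U(G) = 3 - G² (U(G) = 3 - (G + G)*G/2 = 3 - 2*G*G/2 = 3 - G²)
(W(A) - 1217) + U(113) = (-70 - 1217) + (3 - 1*113²) = -1287 + (3 - 1*12769) = -1287 + (3 - 12769) = -1287 - 12766 = -14053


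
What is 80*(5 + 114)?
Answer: 9520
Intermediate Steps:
80*(5 + 114) = 80*119 = 9520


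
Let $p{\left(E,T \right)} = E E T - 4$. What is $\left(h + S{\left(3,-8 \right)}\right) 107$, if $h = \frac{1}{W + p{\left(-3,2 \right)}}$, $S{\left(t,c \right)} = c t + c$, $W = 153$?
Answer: $- \frac{571701}{167} \approx -3423.4$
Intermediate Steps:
$S{\left(t,c \right)} = c + c t$
$p{\left(E,T \right)} = -4 + T E^{2}$ ($p{\left(E,T \right)} = E^{2} T - 4 = T E^{2} - 4 = -4 + T E^{2}$)
$h = \frac{1}{167}$ ($h = \frac{1}{153 - \left(4 - 2 \left(-3\right)^{2}\right)} = \frac{1}{153 + \left(-4 + 2 \cdot 9\right)} = \frac{1}{153 + \left(-4 + 18\right)} = \frac{1}{153 + 14} = \frac{1}{167} \approx 0.005988$)
$\left(h + S{\left(3,-8 \right)}\right) 107 = \left(\frac{1}{167} - 8 \left(1 + 3\right)\right) 107 = \left(\frac{1}{167} - 32\right) 107 = \left(- \frac{5343}{167}\right) 107 = - \frac{571701}{167}$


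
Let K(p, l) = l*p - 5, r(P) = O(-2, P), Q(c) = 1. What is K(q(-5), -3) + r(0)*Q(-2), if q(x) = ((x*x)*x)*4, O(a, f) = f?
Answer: 1495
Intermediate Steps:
r(P) = P
q(x) = 4*x³ (q(x) = (x²*x)*4 = x³*4 = 4*x³)
K(p, l) = -5 + l*p
K(q(-5), -3) + r(0)*Q(-2) = (-5 - 12*(-5)³) + 0*1 = (-5 - 12*(-125)) + 0 = (-5 - 3*(-500)) + 0 = (-5 + 1500) + 0 = 1495 + 0 = 1495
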